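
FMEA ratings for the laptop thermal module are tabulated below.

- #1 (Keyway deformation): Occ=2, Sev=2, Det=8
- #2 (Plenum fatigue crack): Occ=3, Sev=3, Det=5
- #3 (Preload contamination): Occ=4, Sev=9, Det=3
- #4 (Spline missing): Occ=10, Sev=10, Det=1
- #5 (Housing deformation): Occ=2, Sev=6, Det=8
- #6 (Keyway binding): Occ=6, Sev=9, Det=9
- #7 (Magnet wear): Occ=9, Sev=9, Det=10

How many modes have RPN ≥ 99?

4

RPN = Severity × Occurrence × Detection:
  #1: 2 × 2 × 8 = 32
  #2: 3 × 3 × 5 = 45
  #3: 9 × 4 × 3 = 108
  #4: 10 × 10 × 1 = 100
  #5: 6 × 2 × 8 = 96
  #6: 9 × 6 × 9 = 486
  #7: 9 × 9 × 10 = 810
Modes with RPN ≥ 99: #3 (108), #4 (100), #6 (486), #7 (810) → 4.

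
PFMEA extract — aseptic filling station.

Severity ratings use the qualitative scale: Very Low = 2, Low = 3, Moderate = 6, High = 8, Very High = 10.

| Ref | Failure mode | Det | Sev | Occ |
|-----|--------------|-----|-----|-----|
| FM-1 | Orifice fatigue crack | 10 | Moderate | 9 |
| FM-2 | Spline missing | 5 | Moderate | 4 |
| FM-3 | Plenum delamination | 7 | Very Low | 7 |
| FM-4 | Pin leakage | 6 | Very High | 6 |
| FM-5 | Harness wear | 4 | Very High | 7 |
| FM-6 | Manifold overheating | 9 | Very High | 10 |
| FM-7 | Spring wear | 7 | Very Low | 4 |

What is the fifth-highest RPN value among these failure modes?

120

RPN = Severity × Occurrence × Detection:
  FM-1: 6 × 9 × 10 = 540
  FM-2: 6 × 4 × 5 = 120
  FM-3: 2 × 7 × 7 = 98
  FM-4: 10 × 6 × 6 = 360
  FM-5: 10 × 7 × 4 = 280
  FM-6: 10 × 10 × 9 = 900
  FM-7: 2 × 4 × 7 = 56
Sorted descending: 900, 540, 360, 280, 120, 98, 56.
The fifth-highest RPN is 120 (FM-2).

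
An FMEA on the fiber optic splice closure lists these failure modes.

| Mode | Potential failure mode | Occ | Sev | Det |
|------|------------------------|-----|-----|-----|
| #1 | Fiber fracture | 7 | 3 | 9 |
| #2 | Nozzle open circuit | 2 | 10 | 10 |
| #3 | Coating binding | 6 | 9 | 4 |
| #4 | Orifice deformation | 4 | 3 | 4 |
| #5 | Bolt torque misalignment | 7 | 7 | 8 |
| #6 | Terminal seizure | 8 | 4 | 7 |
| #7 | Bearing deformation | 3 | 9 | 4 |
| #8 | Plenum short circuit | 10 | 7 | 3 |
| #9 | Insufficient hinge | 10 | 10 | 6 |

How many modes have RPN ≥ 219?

RPN = Severity × Occurrence × Detection:
  #1: 3 × 7 × 9 = 189
  #2: 10 × 2 × 10 = 200
  #3: 9 × 6 × 4 = 216
  #4: 3 × 4 × 4 = 48
  #5: 7 × 7 × 8 = 392
  #6: 4 × 8 × 7 = 224
  #7: 9 × 3 × 4 = 108
  #8: 7 × 10 × 3 = 210
  #9: 10 × 10 × 6 = 600
Modes with RPN ≥ 219: #5 (392), #6 (224), #9 (600) → 3.

3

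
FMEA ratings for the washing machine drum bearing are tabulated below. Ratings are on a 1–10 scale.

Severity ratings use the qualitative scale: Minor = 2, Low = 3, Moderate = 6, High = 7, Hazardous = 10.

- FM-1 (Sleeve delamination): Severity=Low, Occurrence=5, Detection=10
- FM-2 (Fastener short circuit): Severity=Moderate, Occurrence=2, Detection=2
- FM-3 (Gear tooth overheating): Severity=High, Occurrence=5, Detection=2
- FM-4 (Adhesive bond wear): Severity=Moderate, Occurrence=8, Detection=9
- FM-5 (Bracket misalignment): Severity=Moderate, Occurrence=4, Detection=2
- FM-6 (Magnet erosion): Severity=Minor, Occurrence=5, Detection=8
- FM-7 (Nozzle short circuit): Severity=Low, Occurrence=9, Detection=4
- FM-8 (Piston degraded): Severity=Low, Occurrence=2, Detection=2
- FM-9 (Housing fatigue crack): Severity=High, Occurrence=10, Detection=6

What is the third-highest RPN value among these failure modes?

150

RPN = Severity × Occurrence × Detection:
  FM-1: 3 × 5 × 10 = 150
  FM-2: 6 × 2 × 2 = 24
  FM-3: 7 × 5 × 2 = 70
  FM-4: 6 × 8 × 9 = 432
  FM-5: 6 × 4 × 2 = 48
  FM-6: 2 × 5 × 8 = 80
  FM-7: 3 × 9 × 4 = 108
  FM-8: 3 × 2 × 2 = 12
  FM-9: 7 × 10 × 6 = 420
Sorted descending: 432, 420, 150, 108, 80, 70, 48, 24, 12.
The third-highest RPN is 150 (FM-1).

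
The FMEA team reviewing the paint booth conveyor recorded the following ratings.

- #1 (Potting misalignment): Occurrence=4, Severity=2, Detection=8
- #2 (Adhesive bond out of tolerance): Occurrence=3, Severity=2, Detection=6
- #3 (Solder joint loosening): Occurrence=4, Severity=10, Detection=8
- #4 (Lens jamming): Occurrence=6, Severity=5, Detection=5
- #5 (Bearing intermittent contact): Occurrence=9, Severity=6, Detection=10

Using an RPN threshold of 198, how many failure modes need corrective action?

2

RPN = Severity × Occurrence × Detection:
  #1: 2 × 4 × 8 = 64
  #2: 2 × 3 × 6 = 36
  #3: 10 × 4 × 8 = 320
  #4: 5 × 6 × 5 = 150
  #5: 6 × 9 × 10 = 540
Modes with RPN ≥ 198: #3 (320), #5 (540) → 2.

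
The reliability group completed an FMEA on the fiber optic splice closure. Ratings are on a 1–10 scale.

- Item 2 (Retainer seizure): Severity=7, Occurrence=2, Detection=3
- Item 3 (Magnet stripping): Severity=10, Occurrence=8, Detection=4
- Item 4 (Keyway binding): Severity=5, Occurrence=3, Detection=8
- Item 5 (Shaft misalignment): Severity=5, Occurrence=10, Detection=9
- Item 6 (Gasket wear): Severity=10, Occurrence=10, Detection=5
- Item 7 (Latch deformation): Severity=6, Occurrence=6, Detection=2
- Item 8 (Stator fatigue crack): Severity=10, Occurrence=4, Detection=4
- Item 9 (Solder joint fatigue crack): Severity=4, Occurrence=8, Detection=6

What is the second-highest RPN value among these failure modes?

RPN = Severity × Occurrence × Detection:
  Item 2: 7 × 2 × 3 = 42
  Item 3: 10 × 8 × 4 = 320
  Item 4: 5 × 3 × 8 = 120
  Item 5: 5 × 10 × 9 = 450
  Item 6: 10 × 10 × 5 = 500
  Item 7: 6 × 6 × 2 = 72
  Item 8: 10 × 4 × 4 = 160
  Item 9: 4 × 8 × 6 = 192
Sorted descending: 500, 450, 320, 192, 160, 120, 72, 42.
The second-highest RPN is 450 (Item 5).

450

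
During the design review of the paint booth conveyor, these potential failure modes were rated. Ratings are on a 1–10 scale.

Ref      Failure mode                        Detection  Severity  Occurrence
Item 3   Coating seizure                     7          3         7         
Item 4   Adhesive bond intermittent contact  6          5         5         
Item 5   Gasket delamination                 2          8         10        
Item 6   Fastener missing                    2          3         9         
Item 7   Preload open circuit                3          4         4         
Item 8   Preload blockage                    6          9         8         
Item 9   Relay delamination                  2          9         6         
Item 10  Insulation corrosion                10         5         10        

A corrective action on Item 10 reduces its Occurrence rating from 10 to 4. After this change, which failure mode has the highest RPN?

RPN = Severity × Occurrence × Detection:
  Item 3: 3 × 7 × 7 = 147
  Item 4: 5 × 5 × 6 = 150
  Item 5: 8 × 10 × 2 = 160
  Item 6: 3 × 9 × 2 = 54
  Item 7: 4 × 4 × 3 = 48
  Item 8: 9 × 8 × 6 = 432
  Item 9: 9 × 6 × 2 = 108
  Item 10: 5 × 10 × 10 = 500
After action: Item 10 → 5 × 4 × 10 = 200.
Revised RPNs: Item 8=432, Item 10=200, Item 5=160, Item 4=150, Item 3=147, Item 9=108, Item 6=54, Item 7=48.
Highest is now Item 8 (432).

Item 8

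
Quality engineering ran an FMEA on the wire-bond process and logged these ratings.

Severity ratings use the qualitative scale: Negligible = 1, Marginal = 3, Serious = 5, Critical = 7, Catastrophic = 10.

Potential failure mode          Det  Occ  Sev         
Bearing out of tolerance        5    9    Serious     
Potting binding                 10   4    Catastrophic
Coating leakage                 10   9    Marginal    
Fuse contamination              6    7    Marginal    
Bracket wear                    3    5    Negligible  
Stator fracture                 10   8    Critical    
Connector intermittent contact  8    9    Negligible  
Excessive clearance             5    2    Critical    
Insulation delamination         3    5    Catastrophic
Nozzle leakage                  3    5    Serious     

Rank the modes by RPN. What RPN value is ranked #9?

RPN = Severity × Occurrence × Detection:
  Bearing out of tolerance: 5 × 9 × 5 = 225
  Potting binding: 10 × 4 × 10 = 400
  Coating leakage: 3 × 9 × 10 = 270
  Fuse contamination: 3 × 7 × 6 = 126
  Bracket wear: 1 × 5 × 3 = 15
  Stator fracture: 7 × 8 × 10 = 560
  Connector intermittent contact: 1 × 9 × 8 = 72
  Excessive clearance: 7 × 2 × 5 = 70
  Insulation delamination: 10 × 5 × 3 = 150
  Nozzle leakage: 5 × 5 × 3 = 75
Sorted descending: 560, 400, 270, 225, 150, 126, 75, 72, 70, 15.
The 9th-highest RPN is 70 (Excessive clearance).

70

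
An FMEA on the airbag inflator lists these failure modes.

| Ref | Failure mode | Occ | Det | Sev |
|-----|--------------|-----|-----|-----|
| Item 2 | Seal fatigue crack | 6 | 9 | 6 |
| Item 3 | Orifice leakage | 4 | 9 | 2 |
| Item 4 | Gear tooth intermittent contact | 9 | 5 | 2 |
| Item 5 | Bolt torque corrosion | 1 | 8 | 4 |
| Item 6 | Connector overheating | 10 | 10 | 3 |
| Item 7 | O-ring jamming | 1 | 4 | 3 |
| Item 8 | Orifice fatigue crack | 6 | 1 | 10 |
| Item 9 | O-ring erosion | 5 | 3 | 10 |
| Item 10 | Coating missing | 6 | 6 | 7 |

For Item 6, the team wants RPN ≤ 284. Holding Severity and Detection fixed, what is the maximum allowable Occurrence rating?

Item 6: S=3, O=10, D=10 → current RPN = 300.
Fixed product = 30. Need 30 × O ≤ 284, so O ≤ 284/30 = 9.47.
Maximum integer Occurrence rating = 9 (gives RPN 270; O=10 would give 300 > 284).

9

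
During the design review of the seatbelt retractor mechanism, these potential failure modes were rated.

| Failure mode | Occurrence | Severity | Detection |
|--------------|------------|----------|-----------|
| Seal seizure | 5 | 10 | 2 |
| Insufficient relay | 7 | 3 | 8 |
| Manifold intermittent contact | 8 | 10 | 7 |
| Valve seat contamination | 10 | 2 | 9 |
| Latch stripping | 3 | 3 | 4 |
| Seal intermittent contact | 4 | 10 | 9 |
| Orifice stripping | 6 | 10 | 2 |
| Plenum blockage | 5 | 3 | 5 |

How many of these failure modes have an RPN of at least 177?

RPN = Severity × Occurrence × Detection:
  Seal seizure: 10 × 5 × 2 = 100
  Insufficient relay: 3 × 7 × 8 = 168
  Manifold intermittent contact: 10 × 8 × 7 = 560
  Valve seat contamination: 2 × 10 × 9 = 180
  Latch stripping: 3 × 3 × 4 = 36
  Seal intermittent contact: 10 × 4 × 9 = 360
  Orifice stripping: 10 × 6 × 2 = 120
  Plenum blockage: 3 × 5 × 5 = 75
Modes with RPN ≥ 177: Manifold intermittent contact (560), Valve seat contamination (180), Seal intermittent contact (360) → 3.

3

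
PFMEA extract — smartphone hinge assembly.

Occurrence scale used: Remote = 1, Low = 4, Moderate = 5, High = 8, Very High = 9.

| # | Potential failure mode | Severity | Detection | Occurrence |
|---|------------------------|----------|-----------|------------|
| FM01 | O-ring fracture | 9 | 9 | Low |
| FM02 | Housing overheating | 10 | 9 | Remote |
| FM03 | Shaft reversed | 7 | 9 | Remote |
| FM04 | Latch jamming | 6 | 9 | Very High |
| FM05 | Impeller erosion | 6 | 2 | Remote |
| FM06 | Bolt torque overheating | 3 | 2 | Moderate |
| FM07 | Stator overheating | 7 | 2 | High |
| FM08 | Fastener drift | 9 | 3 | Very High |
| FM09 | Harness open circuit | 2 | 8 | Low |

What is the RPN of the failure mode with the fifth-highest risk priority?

RPN = Severity × Occurrence × Detection:
  FM01: 9 × 4 × 9 = 324
  FM02: 10 × 1 × 9 = 90
  FM03: 7 × 1 × 9 = 63
  FM04: 6 × 9 × 9 = 486
  FM05: 6 × 1 × 2 = 12
  FM06: 3 × 5 × 2 = 30
  FM07: 7 × 8 × 2 = 112
  FM08: 9 × 9 × 3 = 243
  FM09: 2 × 4 × 8 = 64
Sorted descending: 486, 324, 243, 112, 90, 64, 63, 30, 12.
The fifth-highest RPN is 90 (FM02).

90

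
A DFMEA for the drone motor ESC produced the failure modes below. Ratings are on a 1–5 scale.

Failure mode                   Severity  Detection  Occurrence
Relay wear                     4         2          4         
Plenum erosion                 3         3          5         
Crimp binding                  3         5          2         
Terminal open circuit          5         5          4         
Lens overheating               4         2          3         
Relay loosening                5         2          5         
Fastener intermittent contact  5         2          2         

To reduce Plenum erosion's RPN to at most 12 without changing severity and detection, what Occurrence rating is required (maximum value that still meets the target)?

Plenum erosion: S=3, O=5, D=3 → current RPN = 45.
Fixed product = 9. Need 9 × O ≤ 12, so O ≤ 12/9 = 1.33.
Maximum integer Occurrence rating = 1 (gives RPN 9; O=2 would give 18 > 12).

1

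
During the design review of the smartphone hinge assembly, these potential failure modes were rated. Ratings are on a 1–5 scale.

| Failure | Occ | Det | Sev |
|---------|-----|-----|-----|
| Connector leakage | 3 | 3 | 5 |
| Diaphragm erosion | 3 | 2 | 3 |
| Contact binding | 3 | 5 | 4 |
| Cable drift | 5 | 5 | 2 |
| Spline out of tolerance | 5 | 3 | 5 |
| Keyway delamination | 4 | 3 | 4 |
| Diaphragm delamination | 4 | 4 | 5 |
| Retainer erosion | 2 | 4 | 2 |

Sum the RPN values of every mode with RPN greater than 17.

376

RPN = Severity × Occurrence × Detection:
  Connector leakage: 5 × 3 × 3 = 45
  Diaphragm erosion: 3 × 3 × 2 = 18
  Contact binding: 4 × 3 × 5 = 60
  Cable drift: 2 × 5 × 5 = 50
  Spline out of tolerance: 5 × 5 × 3 = 75
  Keyway delamination: 4 × 4 × 3 = 48
  Diaphragm delamination: 5 × 4 × 4 = 80
  Retainer erosion: 2 × 2 × 4 = 16
RPN > 17: Connector leakage (45), Diaphragm erosion (18), Contact binding (60), Cable drift (50), Spline out of tolerance (75), Keyway delamination (48), Diaphragm delamination (80).
Sum: 45 + 18 + 60 + 50 + 75 + 48 + 80 = 376.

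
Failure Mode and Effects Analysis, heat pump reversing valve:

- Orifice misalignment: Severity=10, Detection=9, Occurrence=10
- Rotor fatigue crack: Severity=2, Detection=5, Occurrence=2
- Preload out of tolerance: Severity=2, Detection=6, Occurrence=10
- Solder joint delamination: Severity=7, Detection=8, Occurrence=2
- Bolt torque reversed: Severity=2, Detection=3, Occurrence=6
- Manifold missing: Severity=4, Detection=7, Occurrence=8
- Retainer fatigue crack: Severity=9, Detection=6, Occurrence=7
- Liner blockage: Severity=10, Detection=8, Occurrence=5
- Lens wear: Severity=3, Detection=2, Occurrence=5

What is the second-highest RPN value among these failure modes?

400

RPN = Severity × Occurrence × Detection:
  Orifice misalignment: 10 × 10 × 9 = 900
  Rotor fatigue crack: 2 × 2 × 5 = 20
  Preload out of tolerance: 2 × 10 × 6 = 120
  Solder joint delamination: 7 × 2 × 8 = 112
  Bolt torque reversed: 2 × 6 × 3 = 36
  Manifold missing: 4 × 8 × 7 = 224
  Retainer fatigue crack: 9 × 7 × 6 = 378
  Liner blockage: 10 × 5 × 8 = 400
  Lens wear: 3 × 5 × 2 = 30
Sorted descending: 900, 400, 378, 224, 120, 112, 36, 30, 20.
The second-highest RPN is 400 (Liner blockage).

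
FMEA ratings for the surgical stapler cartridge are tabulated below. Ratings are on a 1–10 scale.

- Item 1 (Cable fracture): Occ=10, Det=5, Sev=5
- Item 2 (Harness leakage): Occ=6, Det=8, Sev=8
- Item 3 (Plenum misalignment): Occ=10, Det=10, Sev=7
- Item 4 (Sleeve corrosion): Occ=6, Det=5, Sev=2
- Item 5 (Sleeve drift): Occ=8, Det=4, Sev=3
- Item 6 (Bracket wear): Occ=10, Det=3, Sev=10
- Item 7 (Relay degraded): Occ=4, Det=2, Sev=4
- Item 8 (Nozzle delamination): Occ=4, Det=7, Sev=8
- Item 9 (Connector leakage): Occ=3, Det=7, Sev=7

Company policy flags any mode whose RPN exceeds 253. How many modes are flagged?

RPN = Severity × Occurrence × Detection:
  Item 1: 5 × 10 × 5 = 250
  Item 2: 8 × 6 × 8 = 384
  Item 3: 7 × 10 × 10 = 700
  Item 4: 2 × 6 × 5 = 60
  Item 5: 3 × 8 × 4 = 96
  Item 6: 10 × 10 × 3 = 300
  Item 7: 4 × 4 × 2 = 32
  Item 8: 8 × 4 × 7 = 224
  Item 9: 7 × 3 × 7 = 147
Modes with RPN > 253: Item 2 (384), Item 3 (700), Item 6 (300) → 3.

3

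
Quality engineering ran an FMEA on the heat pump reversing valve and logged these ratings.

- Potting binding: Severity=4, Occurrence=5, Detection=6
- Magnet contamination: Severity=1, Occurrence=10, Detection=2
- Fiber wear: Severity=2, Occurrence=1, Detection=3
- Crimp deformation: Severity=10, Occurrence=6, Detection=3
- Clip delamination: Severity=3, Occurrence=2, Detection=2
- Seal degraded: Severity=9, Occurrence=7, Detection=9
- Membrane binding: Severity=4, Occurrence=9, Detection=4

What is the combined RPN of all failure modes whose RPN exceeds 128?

RPN = Severity × Occurrence × Detection:
  Potting binding: 4 × 5 × 6 = 120
  Magnet contamination: 1 × 10 × 2 = 20
  Fiber wear: 2 × 1 × 3 = 6
  Crimp deformation: 10 × 6 × 3 = 180
  Clip delamination: 3 × 2 × 2 = 12
  Seal degraded: 9 × 7 × 9 = 567
  Membrane binding: 4 × 9 × 4 = 144
RPN > 128: Crimp deformation (180), Seal degraded (567), Membrane binding (144).
Sum: 180 + 567 + 144 = 891.

891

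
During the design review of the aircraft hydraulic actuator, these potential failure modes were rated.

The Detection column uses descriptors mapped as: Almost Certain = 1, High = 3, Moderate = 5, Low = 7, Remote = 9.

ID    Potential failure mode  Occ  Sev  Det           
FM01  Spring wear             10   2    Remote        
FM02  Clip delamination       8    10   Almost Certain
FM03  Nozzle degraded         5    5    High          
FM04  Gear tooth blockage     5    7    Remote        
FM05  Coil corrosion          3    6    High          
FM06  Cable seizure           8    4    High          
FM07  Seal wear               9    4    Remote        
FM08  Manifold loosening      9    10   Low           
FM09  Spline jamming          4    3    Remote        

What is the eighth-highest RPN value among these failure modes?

RPN = Severity × Occurrence × Detection:
  FM01: 2 × 10 × 9 = 180
  FM02: 10 × 8 × 1 = 80
  FM03: 5 × 5 × 3 = 75
  FM04: 7 × 5 × 9 = 315
  FM05: 6 × 3 × 3 = 54
  FM06: 4 × 8 × 3 = 96
  FM07: 4 × 9 × 9 = 324
  FM08: 10 × 9 × 7 = 630
  FM09: 3 × 4 × 9 = 108
Sorted descending: 630, 324, 315, 180, 108, 96, 80, 75, 54.
The eighth-highest RPN is 75 (FM03).

75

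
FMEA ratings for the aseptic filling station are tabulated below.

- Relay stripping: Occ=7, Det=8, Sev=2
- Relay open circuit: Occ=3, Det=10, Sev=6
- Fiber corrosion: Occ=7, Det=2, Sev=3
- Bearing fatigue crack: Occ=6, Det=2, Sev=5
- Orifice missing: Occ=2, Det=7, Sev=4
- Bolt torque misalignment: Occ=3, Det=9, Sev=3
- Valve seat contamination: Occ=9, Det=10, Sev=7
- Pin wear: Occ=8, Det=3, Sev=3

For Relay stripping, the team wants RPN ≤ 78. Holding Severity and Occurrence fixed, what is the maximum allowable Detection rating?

Relay stripping: S=2, O=7, D=8 → current RPN = 112.
Fixed product = 14. Need 14 × D ≤ 78, so D ≤ 78/14 = 5.57.
Maximum integer Detection rating = 5 (gives RPN 70; D=6 would give 84 > 78).

5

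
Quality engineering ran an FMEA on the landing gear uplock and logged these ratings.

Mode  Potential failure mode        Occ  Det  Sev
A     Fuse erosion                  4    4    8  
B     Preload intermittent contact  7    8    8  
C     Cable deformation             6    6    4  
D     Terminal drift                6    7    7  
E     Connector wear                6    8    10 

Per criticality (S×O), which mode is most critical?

E

Criticality = Severity × Occurrence:
  A: 8 × 4 = 32
  B: 8 × 7 = 56
  C: 4 × 6 = 24
  D: 7 × 6 = 42
  E: 10 × 6 = 60
Highest criticality is 60 → E.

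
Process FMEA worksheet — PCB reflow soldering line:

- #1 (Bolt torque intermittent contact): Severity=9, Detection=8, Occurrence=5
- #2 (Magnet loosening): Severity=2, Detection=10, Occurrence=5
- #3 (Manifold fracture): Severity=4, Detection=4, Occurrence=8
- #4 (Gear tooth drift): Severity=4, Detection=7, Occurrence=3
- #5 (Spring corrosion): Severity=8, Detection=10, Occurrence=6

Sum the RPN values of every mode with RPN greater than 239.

RPN = Severity × Occurrence × Detection:
  #1: 9 × 5 × 8 = 360
  #2: 2 × 5 × 10 = 100
  #3: 4 × 8 × 4 = 128
  #4: 4 × 3 × 7 = 84
  #5: 8 × 6 × 10 = 480
RPN > 239: #1 (360), #5 (480).
Sum: 360 + 480 = 840.

840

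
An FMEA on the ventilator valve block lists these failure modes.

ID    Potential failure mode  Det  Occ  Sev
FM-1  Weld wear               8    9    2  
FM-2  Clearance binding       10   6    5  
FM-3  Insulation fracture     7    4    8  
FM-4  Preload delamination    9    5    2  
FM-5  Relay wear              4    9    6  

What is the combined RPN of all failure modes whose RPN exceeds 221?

RPN = Severity × Occurrence × Detection:
  FM-1: 2 × 9 × 8 = 144
  FM-2: 5 × 6 × 10 = 300
  FM-3: 8 × 4 × 7 = 224
  FM-4: 2 × 5 × 9 = 90
  FM-5: 6 × 9 × 4 = 216
RPN > 221: FM-2 (300), FM-3 (224).
Sum: 300 + 224 = 524.

524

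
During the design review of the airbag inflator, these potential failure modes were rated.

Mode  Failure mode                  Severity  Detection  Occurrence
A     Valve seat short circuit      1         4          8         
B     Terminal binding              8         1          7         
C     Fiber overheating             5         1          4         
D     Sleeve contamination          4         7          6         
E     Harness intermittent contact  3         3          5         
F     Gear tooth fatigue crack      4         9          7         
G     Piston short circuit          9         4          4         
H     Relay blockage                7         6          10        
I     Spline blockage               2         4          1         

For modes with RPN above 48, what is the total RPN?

1040

RPN = Severity × Occurrence × Detection:
  A: 1 × 8 × 4 = 32
  B: 8 × 7 × 1 = 56
  C: 5 × 4 × 1 = 20
  D: 4 × 6 × 7 = 168
  E: 3 × 5 × 3 = 45
  F: 4 × 7 × 9 = 252
  G: 9 × 4 × 4 = 144
  H: 7 × 10 × 6 = 420
  I: 2 × 1 × 4 = 8
RPN > 48: B (56), D (168), F (252), G (144), H (420).
Sum: 56 + 168 + 252 + 144 + 420 = 1040.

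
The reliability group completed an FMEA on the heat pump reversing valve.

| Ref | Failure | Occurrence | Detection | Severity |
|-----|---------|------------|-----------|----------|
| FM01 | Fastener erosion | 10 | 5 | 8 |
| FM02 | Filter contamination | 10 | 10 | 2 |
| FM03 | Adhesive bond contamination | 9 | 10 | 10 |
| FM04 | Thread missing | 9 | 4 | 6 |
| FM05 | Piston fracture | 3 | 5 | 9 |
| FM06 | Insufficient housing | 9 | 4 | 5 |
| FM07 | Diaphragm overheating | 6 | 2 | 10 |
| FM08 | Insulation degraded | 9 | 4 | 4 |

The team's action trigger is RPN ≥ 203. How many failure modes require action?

3

RPN = Severity × Occurrence × Detection:
  FM01: 8 × 10 × 5 = 400
  FM02: 2 × 10 × 10 = 200
  FM03: 10 × 9 × 10 = 900
  FM04: 6 × 9 × 4 = 216
  FM05: 9 × 3 × 5 = 135
  FM06: 5 × 9 × 4 = 180
  FM07: 10 × 6 × 2 = 120
  FM08: 4 × 9 × 4 = 144
Modes with RPN ≥ 203: FM01 (400), FM03 (900), FM04 (216) → 3.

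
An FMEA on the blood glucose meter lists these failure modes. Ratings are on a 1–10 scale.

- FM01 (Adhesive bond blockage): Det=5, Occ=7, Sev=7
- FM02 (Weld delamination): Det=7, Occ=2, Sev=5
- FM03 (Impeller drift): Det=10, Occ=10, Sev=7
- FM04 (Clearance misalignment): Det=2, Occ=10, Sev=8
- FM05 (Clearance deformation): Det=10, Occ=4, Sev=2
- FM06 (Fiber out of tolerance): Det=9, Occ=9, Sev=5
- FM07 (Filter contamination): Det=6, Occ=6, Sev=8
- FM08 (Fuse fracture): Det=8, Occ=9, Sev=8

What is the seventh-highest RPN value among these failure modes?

80

RPN = Severity × Occurrence × Detection:
  FM01: 7 × 7 × 5 = 245
  FM02: 5 × 2 × 7 = 70
  FM03: 7 × 10 × 10 = 700
  FM04: 8 × 10 × 2 = 160
  FM05: 2 × 4 × 10 = 80
  FM06: 5 × 9 × 9 = 405
  FM07: 8 × 6 × 6 = 288
  FM08: 8 × 9 × 8 = 576
Sorted descending: 700, 576, 405, 288, 245, 160, 80, 70.
The seventh-highest RPN is 80 (FM05).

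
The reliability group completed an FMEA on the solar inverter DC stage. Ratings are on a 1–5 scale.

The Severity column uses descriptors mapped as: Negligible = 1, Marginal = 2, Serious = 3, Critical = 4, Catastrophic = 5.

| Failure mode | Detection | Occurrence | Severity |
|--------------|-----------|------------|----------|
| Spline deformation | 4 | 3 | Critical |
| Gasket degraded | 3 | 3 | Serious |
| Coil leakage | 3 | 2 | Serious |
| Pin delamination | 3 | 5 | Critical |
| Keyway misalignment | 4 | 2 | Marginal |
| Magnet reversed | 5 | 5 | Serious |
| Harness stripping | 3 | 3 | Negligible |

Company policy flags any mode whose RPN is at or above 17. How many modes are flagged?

5

RPN = Severity × Occurrence × Detection:
  Spline deformation: 4 × 3 × 4 = 48
  Gasket degraded: 3 × 3 × 3 = 27
  Coil leakage: 3 × 2 × 3 = 18
  Pin delamination: 4 × 5 × 3 = 60
  Keyway misalignment: 2 × 2 × 4 = 16
  Magnet reversed: 3 × 5 × 5 = 75
  Harness stripping: 1 × 3 × 3 = 9
Modes with RPN ≥ 17: Spline deformation (48), Gasket degraded (27), Coil leakage (18), Pin delamination (60), Magnet reversed (75) → 5.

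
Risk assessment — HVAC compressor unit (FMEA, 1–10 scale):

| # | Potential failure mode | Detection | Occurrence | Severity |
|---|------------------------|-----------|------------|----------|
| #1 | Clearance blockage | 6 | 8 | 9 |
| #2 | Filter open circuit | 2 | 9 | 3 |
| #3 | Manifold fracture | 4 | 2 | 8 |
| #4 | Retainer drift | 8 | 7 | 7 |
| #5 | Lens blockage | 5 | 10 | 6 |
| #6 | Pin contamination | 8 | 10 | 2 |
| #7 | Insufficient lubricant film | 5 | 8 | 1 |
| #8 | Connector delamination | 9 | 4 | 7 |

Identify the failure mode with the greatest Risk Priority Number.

#1

RPN = Severity × Occurrence × Detection:
  #1: 9 × 8 × 6 = 432
  #2: 3 × 9 × 2 = 54
  #3: 8 × 2 × 4 = 64
  #4: 7 × 7 × 8 = 392
  #5: 6 × 10 × 5 = 300
  #6: 2 × 10 × 8 = 160
  #7: 1 × 8 × 5 = 40
  #8: 7 × 4 × 9 = 252
Highest RPN is 432 → #1.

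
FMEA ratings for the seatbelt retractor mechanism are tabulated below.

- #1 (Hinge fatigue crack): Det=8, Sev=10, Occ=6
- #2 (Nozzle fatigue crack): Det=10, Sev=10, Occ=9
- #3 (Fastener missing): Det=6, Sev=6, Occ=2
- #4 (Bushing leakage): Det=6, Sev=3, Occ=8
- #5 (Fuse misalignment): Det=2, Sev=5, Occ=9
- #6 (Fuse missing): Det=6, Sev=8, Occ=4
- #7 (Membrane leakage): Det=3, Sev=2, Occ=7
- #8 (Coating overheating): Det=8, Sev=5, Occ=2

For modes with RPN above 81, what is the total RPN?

1806

RPN = Severity × Occurrence × Detection:
  #1: 10 × 6 × 8 = 480
  #2: 10 × 9 × 10 = 900
  #3: 6 × 2 × 6 = 72
  #4: 3 × 8 × 6 = 144
  #5: 5 × 9 × 2 = 90
  #6: 8 × 4 × 6 = 192
  #7: 2 × 7 × 3 = 42
  #8: 5 × 2 × 8 = 80
RPN > 81: #1 (480), #2 (900), #4 (144), #5 (90), #6 (192).
Sum: 480 + 900 + 144 + 90 + 192 = 1806.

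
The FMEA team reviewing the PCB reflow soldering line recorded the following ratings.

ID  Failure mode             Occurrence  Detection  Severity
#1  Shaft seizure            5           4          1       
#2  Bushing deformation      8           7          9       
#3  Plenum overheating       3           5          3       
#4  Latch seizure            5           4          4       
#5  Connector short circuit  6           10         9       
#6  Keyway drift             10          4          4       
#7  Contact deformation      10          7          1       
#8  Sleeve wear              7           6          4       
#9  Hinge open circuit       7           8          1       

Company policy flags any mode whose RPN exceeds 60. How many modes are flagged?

RPN = Severity × Occurrence × Detection:
  #1: 1 × 5 × 4 = 20
  #2: 9 × 8 × 7 = 504
  #3: 3 × 3 × 5 = 45
  #4: 4 × 5 × 4 = 80
  #5: 9 × 6 × 10 = 540
  #6: 4 × 10 × 4 = 160
  #7: 1 × 10 × 7 = 70
  #8: 4 × 7 × 6 = 168
  #9: 1 × 7 × 8 = 56
Modes with RPN > 60: #2 (504), #4 (80), #5 (540), #6 (160), #7 (70), #8 (168) → 6.

6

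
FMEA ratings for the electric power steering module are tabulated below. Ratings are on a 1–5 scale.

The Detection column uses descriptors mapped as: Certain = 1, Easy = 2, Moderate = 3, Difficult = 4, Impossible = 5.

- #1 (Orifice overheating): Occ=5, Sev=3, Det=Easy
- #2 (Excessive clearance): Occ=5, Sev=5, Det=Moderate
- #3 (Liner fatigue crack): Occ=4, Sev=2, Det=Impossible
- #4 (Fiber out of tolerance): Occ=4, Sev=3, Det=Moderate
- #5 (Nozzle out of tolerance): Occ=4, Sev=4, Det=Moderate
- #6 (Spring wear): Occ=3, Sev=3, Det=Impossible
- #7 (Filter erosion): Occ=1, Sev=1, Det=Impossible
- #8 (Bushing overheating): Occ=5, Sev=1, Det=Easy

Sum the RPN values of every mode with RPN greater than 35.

RPN = Severity × Occurrence × Detection:
  #1: 3 × 5 × 2 = 30
  #2: 5 × 5 × 3 = 75
  #3: 2 × 4 × 5 = 40
  #4: 3 × 4 × 3 = 36
  #5: 4 × 4 × 3 = 48
  #6: 3 × 3 × 5 = 45
  #7: 1 × 1 × 5 = 5
  #8: 1 × 5 × 2 = 10
RPN > 35: #2 (75), #3 (40), #4 (36), #5 (48), #6 (45).
Sum: 75 + 40 + 36 + 48 + 45 = 244.

244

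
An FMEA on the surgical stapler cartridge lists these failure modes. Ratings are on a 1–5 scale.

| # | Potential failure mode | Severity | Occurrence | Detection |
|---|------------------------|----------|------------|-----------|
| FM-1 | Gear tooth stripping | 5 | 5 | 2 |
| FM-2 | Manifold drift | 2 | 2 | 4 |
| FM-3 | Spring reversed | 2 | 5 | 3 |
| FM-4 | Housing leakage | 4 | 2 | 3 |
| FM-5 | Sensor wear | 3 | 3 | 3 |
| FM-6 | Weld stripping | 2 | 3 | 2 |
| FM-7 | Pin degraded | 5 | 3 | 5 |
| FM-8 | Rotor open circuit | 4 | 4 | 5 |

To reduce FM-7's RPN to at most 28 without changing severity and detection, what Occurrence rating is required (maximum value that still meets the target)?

FM-7: S=5, O=3, D=5 → current RPN = 75.
Fixed product = 25. Need 25 × O ≤ 28, so O ≤ 28/25 = 1.12.
Maximum integer Occurrence rating = 1 (gives RPN 25; O=2 would give 50 > 28).

1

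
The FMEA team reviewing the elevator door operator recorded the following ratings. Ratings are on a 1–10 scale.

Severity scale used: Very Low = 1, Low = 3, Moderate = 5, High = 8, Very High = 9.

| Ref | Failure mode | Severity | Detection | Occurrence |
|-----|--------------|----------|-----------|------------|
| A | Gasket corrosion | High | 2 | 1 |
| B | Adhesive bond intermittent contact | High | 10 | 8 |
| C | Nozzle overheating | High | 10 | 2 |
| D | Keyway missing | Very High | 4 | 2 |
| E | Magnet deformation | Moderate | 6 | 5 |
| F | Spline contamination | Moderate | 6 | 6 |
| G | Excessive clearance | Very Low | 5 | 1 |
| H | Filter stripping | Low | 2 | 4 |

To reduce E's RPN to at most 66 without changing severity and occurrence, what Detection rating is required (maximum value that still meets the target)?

E: S=5, O=5, D=6 → current RPN = 150.
Fixed product = 25. Need 25 × D ≤ 66, so D ≤ 66/25 = 2.64.
Maximum integer Detection rating = 2 (gives RPN 50; D=3 would give 75 > 66).

2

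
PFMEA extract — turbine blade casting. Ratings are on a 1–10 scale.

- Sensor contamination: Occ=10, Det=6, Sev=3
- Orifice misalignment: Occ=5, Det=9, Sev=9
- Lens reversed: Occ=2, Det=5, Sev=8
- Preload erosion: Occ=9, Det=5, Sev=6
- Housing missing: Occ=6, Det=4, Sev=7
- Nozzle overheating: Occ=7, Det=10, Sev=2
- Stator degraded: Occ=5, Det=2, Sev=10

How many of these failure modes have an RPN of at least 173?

3

RPN = Severity × Occurrence × Detection:
  Sensor contamination: 3 × 10 × 6 = 180
  Orifice misalignment: 9 × 5 × 9 = 405
  Lens reversed: 8 × 2 × 5 = 80
  Preload erosion: 6 × 9 × 5 = 270
  Housing missing: 7 × 6 × 4 = 168
  Nozzle overheating: 2 × 7 × 10 = 140
  Stator degraded: 10 × 5 × 2 = 100
Modes with RPN ≥ 173: Sensor contamination (180), Orifice misalignment (405), Preload erosion (270) → 3.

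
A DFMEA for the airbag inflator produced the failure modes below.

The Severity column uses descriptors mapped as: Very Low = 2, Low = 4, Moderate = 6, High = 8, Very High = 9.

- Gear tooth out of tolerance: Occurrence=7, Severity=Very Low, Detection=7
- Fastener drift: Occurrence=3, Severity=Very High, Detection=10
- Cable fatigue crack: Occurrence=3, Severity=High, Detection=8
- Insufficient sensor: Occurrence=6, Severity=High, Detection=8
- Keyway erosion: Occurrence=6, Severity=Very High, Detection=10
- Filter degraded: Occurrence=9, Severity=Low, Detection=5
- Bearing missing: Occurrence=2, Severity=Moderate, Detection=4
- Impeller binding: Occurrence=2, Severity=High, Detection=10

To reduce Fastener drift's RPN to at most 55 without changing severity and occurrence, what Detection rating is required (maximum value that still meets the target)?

2

Fastener drift: S=9, O=3, D=10 → current RPN = 270.
Fixed product = 27. Need 27 × D ≤ 55, so D ≤ 55/27 = 2.04.
Maximum integer Detection rating = 2 (gives RPN 54; D=3 would give 81 > 55).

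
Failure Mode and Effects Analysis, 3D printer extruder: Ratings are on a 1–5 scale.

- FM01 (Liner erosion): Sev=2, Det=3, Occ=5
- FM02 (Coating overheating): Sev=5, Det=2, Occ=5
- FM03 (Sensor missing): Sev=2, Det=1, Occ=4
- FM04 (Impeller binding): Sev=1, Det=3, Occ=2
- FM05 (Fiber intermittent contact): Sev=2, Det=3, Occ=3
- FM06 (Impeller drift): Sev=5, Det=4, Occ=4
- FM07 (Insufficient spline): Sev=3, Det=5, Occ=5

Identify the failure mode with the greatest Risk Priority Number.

FM06

RPN = Severity × Occurrence × Detection:
  FM01: 2 × 5 × 3 = 30
  FM02: 5 × 5 × 2 = 50
  FM03: 2 × 4 × 1 = 8
  FM04: 1 × 2 × 3 = 6
  FM05: 2 × 3 × 3 = 18
  FM06: 5 × 4 × 4 = 80
  FM07: 3 × 5 × 5 = 75
Highest RPN is 80 → FM06.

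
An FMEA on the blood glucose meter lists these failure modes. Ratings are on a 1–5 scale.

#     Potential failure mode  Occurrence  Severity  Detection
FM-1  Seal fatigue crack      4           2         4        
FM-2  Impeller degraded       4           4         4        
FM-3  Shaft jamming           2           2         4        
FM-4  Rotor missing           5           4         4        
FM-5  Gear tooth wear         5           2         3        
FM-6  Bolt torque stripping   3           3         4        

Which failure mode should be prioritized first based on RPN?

RPN = Severity × Occurrence × Detection:
  FM-1: 2 × 4 × 4 = 32
  FM-2: 4 × 4 × 4 = 64
  FM-3: 2 × 2 × 4 = 16
  FM-4: 4 × 5 × 4 = 80
  FM-5: 2 × 5 × 3 = 30
  FM-6: 3 × 3 × 4 = 36
Highest RPN is 80 → FM-4.

FM-4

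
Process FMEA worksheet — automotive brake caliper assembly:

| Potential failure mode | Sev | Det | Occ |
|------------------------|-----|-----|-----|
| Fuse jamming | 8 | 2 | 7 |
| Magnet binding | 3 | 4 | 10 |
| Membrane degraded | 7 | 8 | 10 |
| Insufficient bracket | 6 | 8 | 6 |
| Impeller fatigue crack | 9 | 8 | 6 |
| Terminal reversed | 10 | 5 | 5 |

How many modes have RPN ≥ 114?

5

RPN = Severity × Occurrence × Detection:
  Fuse jamming: 8 × 7 × 2 = 112
  Magnet binding: 3 × 10 × 4 = 120
  Membrane degraded: 7 × 10 × 8 = 560
  Insufficient bracket: 6 × 6 × 8 = 288
  Impeller fatigue crack: 9 × 6 × 8 = 432
  Terminal reversed: 10 × 5 × 5 = 250
Modes with RPN ≥ 114: Magnet binding (120), Membrane degraded (560), Insufficient bracket (288), Impeller fatigue crack (432), Terminal reversed (250) → 5.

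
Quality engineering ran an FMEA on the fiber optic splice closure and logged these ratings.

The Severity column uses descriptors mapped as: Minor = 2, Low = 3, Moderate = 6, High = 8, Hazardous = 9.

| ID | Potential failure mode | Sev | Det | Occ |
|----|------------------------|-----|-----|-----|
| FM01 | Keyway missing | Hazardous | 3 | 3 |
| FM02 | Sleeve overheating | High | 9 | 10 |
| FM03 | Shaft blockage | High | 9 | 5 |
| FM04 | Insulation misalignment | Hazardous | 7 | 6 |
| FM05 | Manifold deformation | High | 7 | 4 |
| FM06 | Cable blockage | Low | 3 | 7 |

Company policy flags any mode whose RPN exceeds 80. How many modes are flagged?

RPN = Severity × Occurrence × Detection:
  FM01: 9 × 3 × 3 = 81
  FM02: 8 × 10 × 9 = 720
  FM03: 8 × 5 × 9 = 360
  FM04: 9 × 6 × 7 = 378
  FM05: 8 × 4 × 7 = 224
  FM06: 3 × 7 × 3 = 63
Modes with RPN > 80: FM01 (81), FM02 (720), FM03 (360), FM04 (378), FM05 (224) → 5.

5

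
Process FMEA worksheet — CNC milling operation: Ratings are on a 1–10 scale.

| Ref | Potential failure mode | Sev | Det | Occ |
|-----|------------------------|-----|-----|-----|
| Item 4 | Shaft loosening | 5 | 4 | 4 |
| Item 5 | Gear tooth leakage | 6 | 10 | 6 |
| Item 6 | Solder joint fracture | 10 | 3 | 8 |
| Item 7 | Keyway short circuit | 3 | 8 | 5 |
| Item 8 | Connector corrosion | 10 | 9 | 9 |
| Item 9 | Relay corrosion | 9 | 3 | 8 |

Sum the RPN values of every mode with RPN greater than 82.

1746

RPN = Severity × Occurrence × Detection:
  Item 4: 5 × 4 × 4 = 80
  Item 5: 6 × 6 × 10 = 360
  Item 6: 10 × 8 × 3 = 240
  Item 7: 3 × 5 × 8 = 120
  Item 8: 10 × 9 × 9 = 810
  Item 9: 9 × 8 × 3 = 216
RPN > 82: Item 5 (360), Item 6 (240), Item 7 (120), Item 8 (810), Item 9 (216).
Sum: 360 + 240 + 120 + 810 + 216 = 1746.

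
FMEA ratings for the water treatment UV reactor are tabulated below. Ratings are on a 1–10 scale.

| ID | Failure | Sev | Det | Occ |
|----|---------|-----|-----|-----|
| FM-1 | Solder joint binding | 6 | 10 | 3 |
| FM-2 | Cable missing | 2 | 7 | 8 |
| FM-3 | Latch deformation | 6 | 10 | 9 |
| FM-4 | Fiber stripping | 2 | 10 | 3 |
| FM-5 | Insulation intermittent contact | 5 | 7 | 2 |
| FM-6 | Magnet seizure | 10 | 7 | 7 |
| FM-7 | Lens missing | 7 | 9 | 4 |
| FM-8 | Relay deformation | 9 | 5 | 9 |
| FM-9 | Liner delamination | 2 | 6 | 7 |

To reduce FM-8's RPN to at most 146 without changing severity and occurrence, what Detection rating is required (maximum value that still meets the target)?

1

FM-8: S=9, O=9, D=5 → current RPN = 405.
Fixed product = 81. Need 81 × D ≤ 146, so D ≤ 146/81 = 1.80.
Maximum integer Detection rating = 1 (gives RPN 81; D=2 would give 162 > 146).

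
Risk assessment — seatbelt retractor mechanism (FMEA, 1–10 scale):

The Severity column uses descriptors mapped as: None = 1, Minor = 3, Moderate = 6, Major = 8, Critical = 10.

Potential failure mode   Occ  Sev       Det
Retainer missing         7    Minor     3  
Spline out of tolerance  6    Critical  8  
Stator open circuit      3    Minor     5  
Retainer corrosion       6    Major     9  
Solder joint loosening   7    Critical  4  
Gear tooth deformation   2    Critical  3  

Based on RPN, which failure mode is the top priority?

Spline out of tolerance

RPN = Severity × Occurrence × Detection:
  Retainer missing: 3 × 7 × 3 = 63
  Spline out of tolerance: 10 × 6 × 8 = 480
  Stator open circuit: 3 × 3 × 5 = 45
  Retainer corrosion: 8 × 6 × 9 = 432
  Solder joint loosening: 10 × 7 × 4 = 280
  Gear tooth deformation: 10 × 2 × 3 = 60
Highest RPN is 480 → Spline out of tolerance.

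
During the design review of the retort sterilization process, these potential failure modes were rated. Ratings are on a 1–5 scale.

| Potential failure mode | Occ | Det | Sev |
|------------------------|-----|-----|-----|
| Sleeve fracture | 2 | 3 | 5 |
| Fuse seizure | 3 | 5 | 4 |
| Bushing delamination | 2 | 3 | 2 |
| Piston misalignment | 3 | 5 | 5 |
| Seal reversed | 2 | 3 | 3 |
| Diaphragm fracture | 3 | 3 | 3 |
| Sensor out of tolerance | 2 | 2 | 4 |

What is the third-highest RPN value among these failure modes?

30

RPN = Severity × Occurrence × Detection:
  Sleeve fracture: 5 × 2 × 3 = 30
  Fuse seizure: 4 × 3 × 5 = 60
  Bushing delamination: 2 × 2 × 3 = 12
  Piston misalignment: 5 × 3 × 5 = 75
  Seal reversed: 3 × 2 × 3 = 18
  Diaphragm fracture: 3 × 3 × 3 = 27
  Sensor out of tolerance: 4 × 2 × 2 = 16
Sorted descending: 75, 60, 30, 27, 18, 16, 12.
The third-highest RPN is 30 (Sleeve fracture).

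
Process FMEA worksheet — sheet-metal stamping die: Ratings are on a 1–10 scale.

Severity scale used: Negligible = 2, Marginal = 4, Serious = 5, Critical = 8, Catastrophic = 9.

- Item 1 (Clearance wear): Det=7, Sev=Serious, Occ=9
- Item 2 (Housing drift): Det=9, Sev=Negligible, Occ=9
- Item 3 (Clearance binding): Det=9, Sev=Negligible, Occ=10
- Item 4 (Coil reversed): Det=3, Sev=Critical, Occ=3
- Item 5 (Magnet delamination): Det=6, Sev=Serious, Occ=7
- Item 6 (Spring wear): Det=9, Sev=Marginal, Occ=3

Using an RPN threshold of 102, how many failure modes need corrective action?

RPN = Severity × Occurrence × Detection:
  Item 1: 5 × 9 × 7 = 315
  Item 2: 2 × 9 × 9 = 162
  Item 3: 2 × 10 × 9 = 180
  Item 4: 8 × 3 × 3 = 72
  Item 5: 5 × 7 × 6 = 210
  Item 6: 4 × 3 × 9 = 108
Modes with RPN ≥ 102: Item 1 (315), Item 2 (162), Item 3 (180), Item 5 (210), Item 6 (108) → 5.

5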